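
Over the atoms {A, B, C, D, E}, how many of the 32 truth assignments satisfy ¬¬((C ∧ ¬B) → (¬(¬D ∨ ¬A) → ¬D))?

30

Initial set: {¬¬((C ∧ ¬B) → (¬(¬D ∨ ¬A) → ¬D))}.
¬¬((C ∧ ¬B) → (¬(¬D ∨ ¬A) → ¬D)): drop double negation, giving ((C ∧ ¬B) → (¬(¬D ∨ ¬A) → ¬D)).
((C ∧ ¬B) → (¬(¬D ∨ ¬A) → ¬D)): β-rule — branch into ¬(C ∧ ¬B)  //  (¬(¬D ∨ ¬A) → ¬D).
  branch 1 (add ¬(C ∧ ¬B)):
    ¬(C ∧ ¬B): β-rule — branch into ¬C  //  ¬¬B.
      branch 1.1 (add ¬C):
        ○ open, literals {C=F}.
      branch 1.2 (add ¬¬B):
        ○ open, literals {B=T}.
  branch 2 (add (¬(¬D ∨ ¬A) → ¬D)):
    (¬(¬D ∨ ¬A) → ¬D): β-rule — branch into ¬¬(¬D ∨ ¬A)  //  ¬D.
      branch 2.1 (add ¬¬(¬D ∨ ¬A)):
        ¬¬(¬D ∨ ¬A): β-rule — branch into ¬D  //  ¬A.
          branch 2.1.1 (add ¬D):
            ○ open, literals {D=F}.
          branch 2.1.2 (add ¬A):
            ○ open, literals {A=F}.
      branch 2.2 (add ¬D):
        ○ open, literals {D=F}.
0 branches closed, 5 open.
Each open branch fixes some atoms; the unmentioned ones are free. Counting distinct full assignments: branch {C=F} (A, B, D, E) contributes 16 new; branch {B=T} (A, C, D, E) contributes 8 new; branch {D=F} (A, B, C, E) contributes 4 new; branch {A=F} (B, C, D, E) contributes 2 new; branch {D=F} (A, B, C, E) contributes 0 new. Total: 30.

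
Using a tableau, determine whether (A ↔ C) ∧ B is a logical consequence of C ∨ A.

No

Initial set: {(C ∨ A); ¬((A ↔ C) ∧ B)}.
(C ∨ A): β-rule — branch into C  //  A.
  branch 1 (add C):
    ¬((A ↔ C) ∧ B): β-rule — branch into ¬(A ↔ C)  //  ¬B.
      branch 1.1 (add ¬(A ↔ C)):
        ¬(A ↔ C): β-rule — branch into A, ¬C  //  ¬A, C.
          branch 1.1.1 (add A, ¬C):
            × closes — contains both C and ¬C.
          branch 1.1.2 (add ¬A, C):
            ○ open, literals {A=0, C=1}.
      branch 1.2 (add ¬B):
        ○ open, literals {B=0, C=1}.
  branch 2 (add A):
    ¬((A ↔ C) ∧ B): β-rule — branch into ¬(A ↔ C)  //  ¬B.
      branch 2.1 (add ¬(A ↔ C)):
        ¬(A ↔ C): β-rule — branch into A, ¬C  //  ¬A, C.
          branch 2.1.1 (add A, ¬C):
            ○ open, literals {A=1, C=0}.
          branch 2.1.2 (add ¬A, C):
            × closes — contains both A and ¬A.
      branch 2.2 (add ¬B):
        ○ open, literals {A=1, B=0}.
2 branches closed, 4 open.
An open branch gives a countermodel: A=0, C=1 (unmentioned atoms arbitrary); the premises hold there but the conclusion fails.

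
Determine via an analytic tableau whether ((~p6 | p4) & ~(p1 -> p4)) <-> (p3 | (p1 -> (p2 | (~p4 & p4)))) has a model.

Satisfiable

Initial set: {(((~p6 | p4) & ~(p1 -> p4)) <-> (p3 | (p1 -> (p2 | (~p4 & p4)))))}.
(((~p6 | p4) & ~(p1 -> p4)) <-> (p3 | (p1 -> (p2 | (~p4 & p4))))): β-rule — branch into ((~p6 | p4) & ~(p1 -> p4)), (p3 | (p1 -> (p2 | (~p4 & p4))))  //  ~((~p6 | p4) & ~(p1 -> p4)), ~(p3 | (p1 -> (p2 | (~p4 & p4)))).
  branch 1 (add ((~p6 | p4) & ~(p1 -> p4)), (p3 | (p1 -> (p2 | (~p4 & p4))))):
    ((~p6 | p4) & ~(p1 -> p4)): α-rule — add (~p6 | p4), ~(p1 -> p4).
    ~(p1 -> p4): α-rule — add p1, ~p4.
    (p3 | (p1 -> (p2 | (~p4 & p4)))): β-rule — branch into p3  //  (p1 -> (p2 | (~p4 & p4))).
      branch 1.1 (add p3):
        (~p6 | p4): β-rule — branch into ~p6  //  p4.
          branch 1.1.1 (add ~p6):
            ○ open, literals {p1=true, p3=true, p4=false, p6=false}.
          branch 1.1.2 (add p4):
            × closes — contains both p4 and ~p4.
      branch 1.2 (add (p1 -> (p2 | (~p4 & p4)))):
        (~p6 | p4): β-rule — branch into ~p6  //  p4.
          branch 1.2.1 (add ~p6):
            (p1 -> (p2 | (~p4 & p4))): β-rule — branch into ~p1  //  (p2 | (~p4 & p4)).
              branch 1.2.1.1 (add ~p1):
                × closes — contains both p1 and ~p1.
              branch 1.2.1.2 (add (p2 | (~p4 & p4))):
                (p2 | (~p4 & p4)): β-rule — branch into p2  //  (~p4 & p4).
                  branch 1.2.1.2.1 (add p2):
                    ○ open, literals {p1=true, p2=true, p4=false, p6=false}.
                  branch 1.2.1.2.2 (add (~p4 & p4)):
                    (~p4 & p4): α-rule — add ~p4, p4.
                    × closes — contains both p4 and ~p4.
          branch 1.2.2 (add p4):
            × closes — contains both p4 and ~p4.
  branch 2 (add ~((~p6 | p4) & ~(p1 -> p4)), ~(p3 | (p1 -> (p2 | (~p4 & p4))))):
    ~(p3 | (p1 -> (p2 | (~p4 & p4)))): α-rule — add ~p3, ~(p1 -> (p2 | (~p4 & p4))).
    ~(p1 -> (p2 | (~p4 & p4))): α-rule — add p1, ~(p2 | (~p4 & p4)).
    ~(p2 | (~p4 & p4)): α-rule — add ~p2, ~(~p4 & p4).
    ~((~p6 | p4) & ~(p1 -> p4)): β-rule — branch into ~(~p6 | p4)  //  ~~(p1 -> p4).
      branch 2.1 (add ~(~p6 | p4)):
        ~(~p6 | p4): α-rule — add ~~p6, ~p4.
        ~(~p4 & p4): β-rule — branch into ~~p4  //  ~p4.
          branch 2.1.1 (add ~~p4):
            × closes — contains both p4 and ~p4.
          branch 2.1.2 (add ~p4):
            ○ open, literals {p1=true, p2=false, p3=false, p4=false, p6=true}.
      branch 2.2 (add ~~(p1 -> p4)):
        ~(~p4 & p4): β-rule — branch into ~~p4  //  ~p4.
          branch 2.2.1 (add ~~p4):
            ~~(p1 -> p4): β-rule — branch into ~p1  //  p4.
              branch 2.2.1.1 (add ~p1):
                × closes — contains both p1 and ~p1.
              branch 2.2.1.2 (add p4):
                ○ open, literals {p1=true, p2=false, p3=false, p4=true}.
          branch 2.2.2 (add ~p4):
            ~~(p1 -> p4): β-rule — branch into ~p1  //  p4.
              branch 2.2.2.1 (add ~p1):
                × closes — contains both p1 and ~p1.
              branch 2.2.2.2 (add p4):
                × closes — contains both p4 and ~p4.
8 branches closed, 4 open.
An open branch gives a satisfying assignment: p1=true, p3=true, p4=false, p6=false.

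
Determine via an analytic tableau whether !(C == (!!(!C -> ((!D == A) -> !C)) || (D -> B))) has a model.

Satisfiable

Initial set: {T !(C == (!!(!C -> ((!D == A) -> !C)) || (D -> B)))}.
T !(C == (!!(!C -> ((!D == A) -> !C)) || (D -> B))): β-rule — branch into T C, F (!!(!C -> ((!D == A) -> !C)) || (D -> B))  //  F C, T (!!(!C -> ((!D == A) -> !C)) || (D -> B)).
  branch 1 (add T C, F (!!(!C -> ((!D == A) -> !C)) || (D -> B))):
    F (!!(!C -> ((!D == A) -> !C)) || (D -> B)): α-rule — add F !!(!C -> ((!D == A) -> !C)), F (D -> B).
    F !!(!C -> ((!D == A) -> !C)): drop double negation, giving F (!C -> ((!D == A) -> !C)).
    F (D -> B): α-rule — add T D, F B.
    F (!C -> ((!D == A) -> !C)): α-rule — add T !C, F ((!D == A) -> !C).
    × closes — contains both C and !C.
  branch 2 (add F C, T (!!(!C -> ((!D == A) -> !C)) || (D -> B))):
    T (!!(!C -> ((!D == A) -> !C)) || (D -> B)): β-rule — branch into T !!(!C -> ((!D == A) -> !C))  //  T (D -> B).
      branch 2.1 (add T !!(!C -> ((!D == A) -> !C))):
        T !!(!C -> ((!D == A) -> !C)): drop double negation, giving T (!C -> ((!D == A) -> !C)).
        T (!C -> ((!D == A) -> !C)): β-rule — branch into F !C  //  T ((!D == A) -> !C).
          branch 2.1.1 (add F !C):
            × closes — contains both C and !C.
          branch 2.1.2 (add T ((!D == A) -> !C)):
            T ((!D == A) -> !C): β-rule — branch into F (!D == A)  //  T !C.
              branch 2.1.2.1 (add F (!D == A)):
                F (!D == A): β-rule — branch into T !D, F A  //  F !D, T A.
                  branch 2.1.2.1.1 (add T !D, F A):
                    ○ open, literals {A=false, C=false, D=false}.
                  branch 2.1.2.1.2 (add F !D, T A):
                    ○ open, literals {A=true, C=false, D=true}.
              branch 2.1.2.2 (add T !C):
                ○ open, literals {C=false}.
      branch 2.2 (add T (D -> B)):
        T (D -> B): β-rule — branch into F D  //  T B.
          branch 2.2.1 (add F D):
            ○ open, literals {C=false, D=false}.
          branch 2.2.2 (add T B):
            ○ open, literals {B=true, C=false}.
2 branches closed, 5 open.
An open branch gives a satisfying assignment: A=false, C=false, D=false.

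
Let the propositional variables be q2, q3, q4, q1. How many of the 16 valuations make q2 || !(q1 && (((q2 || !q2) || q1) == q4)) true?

14

Initial set: {(q2 || !(q1 && (((q2 || !q2) || q1) == q4)))}.
(q2 || !(q1 && (((q2 || !q2) || q1) == q4))): β-rule — branch into q2  //  !(q1 && (((q2 || !q2) || q1) == q4)).
  branch 1 (add q2):
    ○ open, literals {q2=T}.
  branch 2 (add !(q1 && (((q2 || !q2) || q1) == q4))):
    !(q1 && (((q2 || !q2) || q1) == q4)): β-rule — branch into !q1  //  !(((q2 || !q2) || q1) == q4).
      branch 2.1 (add !q1):
        ○ open, literals {q1=F}.
      branch 2.2 (add !(((q2 || !q2) || q1) == q4)):
        !(((q2 || !q2) || q1) == q4): β-rule — branch into ((q2 || !q2) || q1), !q4  //  !((q2 || !q2) || q1), q4.
          branch 2.2.1 (add ((q2 || !q2) || q1), !q4):
            ((q2 || !q2) || q1): β-rule — branch into (q2 || !q2)  //  q1.
              branch 2.2.1.1 (add (q2 || !q2)):
                (q2 || !q2): β-rule — branch into q2  //  !q2.
                  branch 2.2.1.1.1 (add q2):
                    ○ open, literals {q2=T, q4=F}.
                  branch 2.2.1.1.2 (add !q2):
                    ○ open, literals {q2=F, q4=F}.
              branch 2.2.1.2 (add q1):
                ○ open, literals {q1=T, q4=F}.
          branch 2.2.2 (add !((q2 || !q2) || q1), q4):
            !((q2 || !q2) || q1): α-rule — add !(q2 || !q2), !q1.
            !(q2 || !q2): α-rule — add !q2, !!q2.
            × closes — contains both q2 and !q2.
1 branch closed, 5 open.
Each open branch fixes some atoms; the unmentioned ones are free. Counting distinct full assignments: branch {q2=T} (q3, q4, q1) contributes 8 new; branch {q1=F} (q2, q3, q4) contributes 4 new; branch {q2=T, q4=F} (q3, q1) contributes 0 new; branch {q2=F, q4=F} (q3, q1) contributes 2 new; branch {q1=T, q4=F} (q2, q3) contributes 0 new. Total: 14.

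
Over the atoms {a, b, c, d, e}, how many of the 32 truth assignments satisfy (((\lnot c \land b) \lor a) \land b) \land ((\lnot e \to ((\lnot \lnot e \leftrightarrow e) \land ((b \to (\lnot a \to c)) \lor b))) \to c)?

4

Initial set: {((((\lnot c \land b) \lor a) \land b) \land ((\lnot e \to ((\lnot \lnot e \leftrightarrow e) \land ((b \to (\lnot a \to c)) \lor b))) \to c))}.
((((\lnot c \land b) \lor a) \land b) \land ((\lnot e \to ((\lnot \lnot e \leftrightarrow e) \land ((b \to (\lnot a \to c)) \lor b))) \to c)): α-rule — add (((\lnot c \land b) \lor a) \land b), ((\lnot e \to ((\lnot \lnot e \leftrightarrow e) \land ((b \to (\lnot a \to c)) \lor b))) \to c).
(((\lnot c \land b) \lor a) \land b): α-rule — add ((\lnot c \land b) \lor a), b.
((\lnot e \to ((\lnot \lnot e \leftrightarrow e) \land ((b \to (\lnot a \to c)) \lor b))) \to c): β-rule — branch into \lnot (\lnot e \to ((\lnot \lnot e \leftrightarrow e) \land ((b \to (\lnot a \to c)) \lor b)))  //  c.
  branch 1 (add \lnot (\lnot e \to ((\lnot \lnot e \leftrightarrow e) \land ((b \to (\lnot a \to c)) \lor b)))):
    \lnot (\lnot e \to ((\lnot \lnot e \leftrightarrow e) \land ((b \to (\lnot a \to c)) \lor b))): α-rule — add \lnot e, \lnot ((\lnot \lnot e \leftrightarrow e) \land ((b \to (\lnot a \to c)) \lor b)).
    ((\lnot c \land b) \lor a): β-rule — branch into (\lnot c \land b)  //  a.
      branch 1.1 (add (\lnot c \land b)):
        (\lnot c \land b): α-rule — add \lnot c, b.
        \lnot ((\lnot \lnot e \leftrightarrow e) \land ((b \to (\lnot a \to c)) \lor b)): β-rule — branch into \lnot (\lnot \lnot e \leftrightarrow e)  //  \lnot ((b \to (\lnot a \to c)) \lor b).
          branch 1.1.1 (add \lnot (\lnot \lnot e \leftrightarrow e)):
            \lnot (\lnot \lnot e \leftrightarrow e): β-rule — branch into \lnot \lnot e, \lnot e  //  \lnot \lnot \lnot e, e.
              branch 1.1.1.1 (add \lnot \lnot e, \lnot e):
                \lnot \lnot e: drop double negation, giving e.
                × closes — contains both e and \lnot e.
              branch 1.1.1.2 (add \lnot \lnot \lnot e, e):
                × closes — contains both e and \lnot e.
          branch 1.1.2 (add \lnot ((b \to (\lnot a \to c)) \lor b)):
            \lnot ((b \to (\lnot a \to c)) \lor b): α-rule — add \lnot (b \to (\lnot a \to c)), \lnot b.
            × closes — contains both b and \lnot b.
      branch 1.2 (add a):
        \lnot ((\lnot \lnot e \leftrightarrow e) \land ((b \to (\lnot a \to c)) \lor b)): β-rule — branch into \lnot (\lnot \lnot e \leftrightarrow e)  //  \lnot ((b \to (\lnot a \to c)) \lor b).
          branch 1.2.1 (add \lnot (\lnot \lnot e \leftrightarrow e)):
            \lnot (\lnot \lnot e \leftrightarrow e): β-rule — branch into \lnot \lnot e, \lnot e  //  \lnot \lnot \lnot e, e.
              branch 1.2.1.1 (add \lnot \lnot e, \lnot e):
                \lnot \lnot e: drop double negation, giving e.
                × closes — contains both e and \lnot e.
              branch 1.2.1.2 (add \lnot \lnot \lnot e, e):
                × closes — contains both e and \lnot e.
          branch 1.2.2 (add \lnot ((b \to (\lnot a \to c)) \lor b)):
            \lnot ((b \to (\lnot a \to c)) \lor b): α-rule — add \lnot (b \to (\lnot a \to c)), \lnot b.
            × closes — contains both b and \lnot b.
  branch 2 (add c):
    ((\lnot c \land b) \lor a): β-rule — branch into (\lnot c \land b)  //  a.
      branch 2.1 (add (\lnot c \land b)):
        (\lnot c \land b): α-rule — add \lnot c, b.
        × closes — contains both c and \lnot c.
      branch 2.2 (add a):
        ○ open, literals {a=T, b=T, c=T}.
7 branches closed, 1 open.
Each open branch fixes some atoms; the unmentioned ones are free. Counting distinct full assignments: branch {a=T, b=T, c=T} (d, e) contributes 4 new. Total: 4.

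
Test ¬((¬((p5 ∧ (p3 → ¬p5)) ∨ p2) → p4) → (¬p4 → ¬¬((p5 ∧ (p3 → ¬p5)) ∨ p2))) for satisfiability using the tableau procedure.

Initial set: {¬((¬((p5 ∧ (p3 → ¬p5)) ∨ p2) → p4) → (¬p4 → ¬¬((p5 ∧ (p3 → ¬p5)) ∨ p2)))}.
¬((¬((p5 ∧ (p3 → ¬p5)) ∨ p2) → p4) → (¬p4 → ¬¬((p5 ∧ (p3 → ¬p5)) ∨ p2))): α-rule — add (¬((p5 ∧ (p3 → ¬p5)) ∨ p2) → p4), ¬(¬p4 → ¬¬((p5 ∧ (p3 → ¬p5)) ∨ p2)).
¬(¬p4 → ¬¬((p5 ∧ (p3 → ¬p5)) ∨ p2)): α-rule — add ¬p4, ¬¬¬((p5 ∧ (p3 → ¬p5)) ∨ p2).
¬¬¬((p5 ∧ (p3 → ¬p5)) ∨ p2): drop double negation, giving ¬((p5 ∧ (p3 → ¬p5)) ∨ p2).
¬((p5 ∧ (p3 → ¬p5)) ∨ p2): α-rule — add ¬(p5 ∧ (p3 → ¬p5)), ¬p2.
(¬((p5 ∧ (p3 → ¬p5)) ∨ p2) → p4): β-rule — branch into ¬¬((p5 ∧ (p3 → ¬p5)) ∨ p2)  //  p4.
  branch 1 (add ¬¬((p5 ∧ (p3 → ¬p5)) ∨ p2)):
    ¬(p5 ∧ (p3 → ¬p5)): β-rule — branch into ¬p5  //  ¬(p3 → ¬p5).
      branch 1.1 (add ¬p5):
        ¬¬((p5 ∧ (p3 → ¬p5)) ∨ p2): β-rule — branch into (p5 ∧ (p3 → ¬p5))  //  p2.
          branch 1.1.1 (add (p5 ∧ (p3 → ¬p5))):
            (p5 ∧ (p3 → ¬p5)): α-rule — add p5, (p3 → ¬p5).
            × closes — contains both p5 and ¬p5.
          branch 1.1.2 (add p2):
            × closes — contains both p2 and ¬p2.
      branch 1.2 (add ¬(p3 → ¬p5)):
        ¬(p3 → ¬p5): α-rule — add p3, ¬¬p5.
        ¬¬((p5 ∧ (p3 → ¬p5)) ∨ p2): β-rule — branch into (p5 ∧ (p3 → ¬p5))  //  p2.
          branch 1.2.1 (add (p5 ∧ (p3 → ¬p5))):
            (p5 ∧ (p3 → ¬p5)): α-rule — add p5, (p3 → ¬p5).
            (p3 → ¬p5): β-rule — branch into ¬p3  //  ¬p5.
              branch 1.2.1.1 (add ¬p3):
                × closes — contains both p3 and ¬p3.
              branch 1.2.1.2 (add ¬p5):
                × closes — contains both p5 and ¬p5.
          branch 1.2.2 (add p2):
            × closes — contains both p2 and ¬p2.
  branch 2 (add p4):
    × closes — contains both p4 and ¬p4.
All 6 branches close.
Every branch closed; the formula is unsatisfiable.

Unsatisfiable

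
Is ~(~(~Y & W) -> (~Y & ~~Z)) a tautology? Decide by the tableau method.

Assume the negation and expand:
Initial set: {~~(~(~Y & W) -> (~Y & ~~Z))}.
~~(~(~Y & W) -> (~Y & ~~Z)): β-rule — branch into ~~(~Y & W)  //  (~Y & ~~Z).
  branch 1 (add ~~(~Y & W)):
    ~~(~Y & W): α-rule — add ~Y, W.
    ○ open, literals {W=1, Y=0}.
  branch 2 (add (~Y & ~~Z)):
    (~Y & ~~Z): α-rule — add ~Y, ~~Z.
    ~~Z: drop double negation, giving Z.
    ○ open, literals {Y=0, Z=1}.
0 branches closed, 2 open.
An open branch gives a countermodel: W=1, Y=0 (unmentioned atoms arbitrary); under it the original formula is false.

Not valid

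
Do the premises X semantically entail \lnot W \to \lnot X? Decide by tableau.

No

Initial set: {X; \lnot (\lnot W \to \lnot X)}.
\lnot (\lnot W \to \lnot X): α-rule — add \lnot W, \lnot \lnot X.
○ open, literals {W=F, X=T}.
0 branches closed, 1 open.
An open branch gives a countermodel: W=F, X=T (unmentioned atoms arbitrary); the premises hold there but the conclusion fails.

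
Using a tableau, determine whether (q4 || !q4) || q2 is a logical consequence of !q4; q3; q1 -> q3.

Yes

Initial set: {T !q4; T q3; T (q1 -> q3); F ((q4 || !q4) || q2)}.
F ((q4 || !q4) || q2): α-rule — add F (q4 || !q4), F q2.
F (q4 || !q4): α-rule — add F q4, F !q4.
× closes — contains both q4 and !q4.
All 1 branch closes.
Every branch closed, so the premises entail the conclusion.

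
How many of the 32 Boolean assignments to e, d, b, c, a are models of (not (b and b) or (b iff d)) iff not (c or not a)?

Initial set: {((not (b and b) or (b iff d)) iff not (c or not a))}.
((not (b and b) or (b iff d)) iff not (c or not a)): β-rule — branch into (not (b and b) or (b iff d)), not (c or not a)  //  not (not (b and b) or (b iff d)), not not (c or not a).
  branch 1 (add (not (b and b) or (b iff d)), not (c or not a)):
    not (c or not a): α-rule — add not c, not not a.
    (not (b and b) or (b iff d)): β-rule — branch into not (b and b)  //  (b iff d).
      branch 1.1 (add not (b and b)):
        not (b and b): β-rule — branch into not b  //  not b.
          branch 1.1.1 (add not b):
            ○ open, literals {a=true, b=false, c=false}.
          branch 1.1.2 (add not b):
            ○ open, literals {a=true, b=false, c=false}.
      branch 1.2 (add (b iff d)):
        (b iff d): β-rule — branch into b, d  //  not b, not d.
          branch 1.2.1 (add b, d):
            ○ open, literals {a=true, b=true, c=false, d=true}.
          branch 1.2.2 (add not b, not d):
            ○ open, literals {a=true, b=false, c=false, d=false}.
  branch 2 (add not (not (b and b) or (b iff d)), not not (c or not a)):
    not (not (b and b) or (b iff d)): α-rule — add not not (b and b), not (b iff d).
    not not (b and b): α-rule — add b, b.
    not not (c or not a): β-rule — branch into c  //  not a.
      branch 2.1 (add c):
        not (b iff d): β-rule — branch into b, not d  //  not b, d.
          branch 2.1.1 (add b, not d):
            ○ open, literals {b=true, c=true, d=false}.
          branch 2.1.2 (add not b, d):
            × closes — contains both b and not b.
      branch 2.2 (add not a):
        not (b iff d): β-rule — branch into b, not d  //  not b, d.
          branch 2.2.1 (add b, not d):
            ○ open, literals {a=false, b=true, d=false}.
          branch 2.2.2 (add not b, d):
            × closes — contains both b and not b.
2 branches closed, 6 open.
Each open branch fixes some atoms; the unmentioned ones are free. Counting distinct full assignments: branch {a=true, b=false, c=false} (e, d) contributes 4 new; branch {a=true, b=false, c=false} (e, d) contributes 0 new; branch {a=true, b=true, c=false, d=true} (e) contributes 2 new; branch {a=true, b=false, c=false, d=false} (e) contributes 0 new; branch {b=true, c=true, d=false} (e, a) contributes 4 new; branch {a=false, b=true, d=false} (e, c) contributes 2 new. Total: 12.

12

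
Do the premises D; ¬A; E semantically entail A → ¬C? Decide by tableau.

Yes

Initial set: {D; ¬A; E; ¬(A → ¬C)}.
¬(A → ¬C): α-rule — add A, ¬¬C.
× closes — contains both A and ¬A.
All 1 branch closes.
Every branch closed, so the premises entail the conclusion.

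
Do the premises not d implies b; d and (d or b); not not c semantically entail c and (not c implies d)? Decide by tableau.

Initial set: {T (not d implies b); T (d and (d or b)); T not not c; F (c and (not c implies d))}.
T (d and (d or b)): α-rule — add T d, T (d or b).
T not not c: drop double negation, giving T c.
T (not d implies b): β-rule — branch into F not d  //  T b.
  branch 1 (add F not d):
    F (c and (not c implies d)): β-rule — branch into F c  //  F (not c implies d).
      branch 1.1 (add F c):
        × closes — contains both c and not c.
      branch 1.2 (add F (not c implies d)):
        F (not c implies d): α-rule — add T not c, F d.
        × closes — contains both c and not c.
  branch 2 (add T b):
    F (c and (not c implies d)): β-rule — branch into F c  //  F (not c implies d).
      branch 2.1 (add F c):
        × closes — contains both c and not c.
      branch 2.2 (add F (not c implies d)):
        F (not c implies d): α-rule — add T not c, F d.
        × closes — contains both c and not c.
All 4 branches close.
Every branch closed, so the premises entail the conclusion.

Yes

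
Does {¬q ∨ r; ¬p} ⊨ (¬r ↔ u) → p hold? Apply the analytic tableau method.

Initial set: {(¬q ∨ r); ¬p; ¬((¬r ↔ u) → p)}.
¬((¬r ↔ u) → p): α-rule — add (¬r ↔ u), ¬p.
(¬q ∨ r): β-rule — branch into ¬q  //  r.
  branch 1 (add ¬q):
    (¬r ↔ u): β-rule — branch into ¬r, u  //  ¬¬r, ¬u.
      branch 1.1 (add ¬r, u):
        ○ open, literals {p=0, q=0, r=0, u=1}.
      branch 1.2 (add ¬¬r, ¬u):
        ○ open, literals {p=0, q=0, r=1, u=0}.
  branch 2 (add r):
    (¬r ↔ u): β-rule — branch into ¬r, u  //  ¬¬r, ¬u.
      branch 2.1 (add ¬r, u):
        × closes — contains both r and ¬r.
      branch 2.2 (add ¬¬r, ¬u):
        ○ open, literals {p=0, r=1, u=0}.
1 branch closed, 3 open.
An open branch gives a countermodel: p=0, q=0, r=0, u=1 (unmentioned atoms arbitrary); the premises hold there but the conclusion fails.

No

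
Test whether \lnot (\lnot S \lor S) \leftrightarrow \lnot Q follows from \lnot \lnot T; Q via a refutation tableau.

Initial set: {\lnot \lnot T; Q; \lnot (\lnot (\lnot S \lor S) \leftrightarrow \lnot Q)}.
\lnot \lnot T: drop double negation, giving T.
\lnot (\lnot (\lnot S \lor S) \leftrightarrow \lnot Q): β-rule — branch into \lnot (\lnot S \lor S), \lnot \lnot Q  //  \lnot \lnot (\lnot S \lor S), \lnot Q.
  branch 1 (add \lnot (\lnot S \lor S), \lnot \lnot Q):
    \lnot (\lnot S \lor S): α-rule — add \lnot \lnot S, \lnot S.
    × closes — contains both S and \lnot S.
  branch 2 (add \lnot \lnot (\lnot S \lor S), \lnot Q):
    × closes — contains both Q and \lnot Q.
All 2 branches close.
Every branch closed, so the premises entail the conclusion.

Yes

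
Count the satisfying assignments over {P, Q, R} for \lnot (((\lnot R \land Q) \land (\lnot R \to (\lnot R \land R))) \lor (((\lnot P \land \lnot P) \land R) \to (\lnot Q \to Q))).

1

Initial set: {T \lnot (((\lnot R \land Q) \land (\lnot R \to (\lnot R \land R))) \lor (((\lnot P \land \lnot P) \land R) \to (\lnot Q \to Q)))}.
T \lnot (((\lnot R \land Q) \land (\lnot R \to (\lnot R \land R))) \lor (((\lnot P \land \lnot P) \land R) \to (\lnot Q \to Q))): α-rule — add F ((\lnot R \land Q) \land (\lnot R \to (\lnot R \land R))), F (((\lnot P \land \lnot P) \land R) \to (\lnot Q \to Q)).
F (((\lnot P \land \lnot P) \land R) \to (\lnot Q \to Q)): α-rule — add T ((\lnot P \land \lnot P) \land R), F (\lnot Q \to Q).
T ((\lnot P \land \lnot P) \land R): α-rule — add T (\lnot P \land \lnot P), T R.
F (\lnot Q \to Q): α-rule — add T \lnot Q, F Q.
T (\lnot P \land \lnot P): α-rule — add T \lnot P, T \lnot P.
F ((\lnot R \land Q) \land (\lnot R \to (\lnot R \land R))): β-rule — branch into F (\lnot R \land Q)  //  F (\lnot R \to (\lnot R \land R)).
  branch 1 (add F (\lnot R \land Q)):
    F (\lnot R \land Q): β-rule — branch into F \lnot R  //  F Q.
      branch 1.1 (add F \lnot R):
        ○ open, literals {P=false, Q=false, R=true}.
      branch 1.2 (add F Q):
        ○ open, literals {P=false, Q=false, R=true}.
  branch 2 (add F (\lnot R \to (\lnot R \land R))):
    F (\lnot R \to (\lnot R \land R)): α-rule — add T \lnot R, F (\lnot R \land R).
    × closes — contains both R and \lnot R.
1 branch closed, 2 open.
Each open branch fixes some atoms; the unmentioned ones are free. Counting distinct full assignments: branch {P=false, Q=false, R=true} (none free) contributes 1 new; branch {P=false, Q=false, R=true} (none free) contributes 0 new. Total: 1.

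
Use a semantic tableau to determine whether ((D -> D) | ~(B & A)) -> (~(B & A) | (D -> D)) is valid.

Assume the negation and expand:
Initial set: {~(((D -> D) | ~(B & A)) -> (~(B & A) | (D -> D)))}.
~(((D -> D) | ~(B & A)) -> (~(B & A) | (D -> D))): α-rule — add ((D -> D) | ~(B & A)), ~(~(B & A) | (D -> D)).
~(~(B & A) | (D -> D)): α-rule — add ~~(B & A), ~(D -> D).
~~(B & A): α-rule — add B, A.
~(D -> D): α-rule — add D, ~D.
× closes — contains both D and ~D.
All 1 branch closes.
Every branch closed, so the negation is unsatisfiable and the formula is valid.

Valid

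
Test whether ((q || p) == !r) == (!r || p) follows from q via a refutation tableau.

Initial set: {T q; F (((q || p) == !r) == (!r || p))}.
F (((q || p) == !r) == (!r || p)): β-rule — branch into T ((q || p) == !r), F (!r || p)  //  F ((q || p) == !r), T (!r || p).
  branch 1 (add T ((q || p) == !r), F (!r || p)):
    F (!r || p): α-rule — add F !r, F p.
    T ((q || p) == !r): β-rule — branch into T (q || p), T !r  //  F (q || p), F !r.
      branch 1.1 (add T (q || p), T !r):
        × closes — contains both r and !r.
      branch 1.2 (add F (q || p), F !r):
        F (q || p): α-rule — add F q, F p.
        × closes — contains both q and !q.
  branch 2 (add F ((q || p) == !r), T (!r || p)):
    F ((q || p) == !r): β-rule — branch into T (q || p), F !r  //  F (q || p), T !r.
      branch 2.1 (add T (q || p), F !r):
        T (!r || p): β-rule — branch into T !r  //  T p.
          branch 2.1.1 (add T !r):
            × closes — contains both r and !r.
          branch 2.1.2 (add T p):
            T (q || p): β-rule — branch into T q  //  T p.
              branch 2.1.2.1 (add T q):
                ○ open, literals {p=T, q=T, r=T}.
              branch 2.1.2.2 (add T p):
                ○ open, literals {p=T, q=T, r=T}.
      branch 2.2 (add F (q || p), T !r):
        F (q || p): α-rule — add F q, F p.
        × closes — contains both q and !q.
4 branches closed, 2 open.
An open branch gives a countermodel: p=T, q=T, r=T (unmentioned atoms arbitrary); the premises hold there but the conclusion fails.

No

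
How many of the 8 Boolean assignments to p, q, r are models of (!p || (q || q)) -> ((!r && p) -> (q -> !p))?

7

Initial set: {T ((!p || (q || q)) -> ((!r && p) -> (q -> !p)))}.
T ((!p || (q || q)) -> ((!r && p) -> (q -> !p))): β-rule — branch into F (!p || (q || q))  //  T ((!r && p) -> (q -> !p)).
  branch 1 (add F (!p || (q || q))):
    F (!p || (q || q)): α-rule — add F !p, F (q || q).
    F (q || q): α-rule — add F q, F q.
    ○ open, literals {p=true, q=false}.
  branch 2 (add T ((!r && p) -> (q -> !p))):
    T ((!r && p) -> (q -> !p)): β-rule — branch into F (!r && p)  //  T (q -> !p).
      branch 2.1 (add F (!r && p)):
        F (!r && p): β-rule — branch into F !r  //  F p.
          branch 2.1.1 (add F !r):
            ○ open, literals {r=true}.
          branch 2.1.2 (add F p):
            ○ open, literals {p=false}.
      branch 2.2 (add T (q -> !p)):
        T (q -> !p): β-rule — branch into F q  //  T !p.
          branch 2.2.1 (add F q):
            ○ open, literals {q=false}.
          branch 2.2.2 (add T !p):
            ○ open, literals {p=false}.
0 branches closed, 5 open.
Each open branch fixes some atoms; the unmentioned ones are free. Counting distinct full assignments: branch {p=true, q=false} (r) contributes 2 new; branch {r=true} (p, q) contributes 3 new; branch {p=false} (q, r) contributes 2 new; branch {q=false} (p, r) contributes 0 new; branch {p=false} (q, r) contributes 0 new. Total: 7.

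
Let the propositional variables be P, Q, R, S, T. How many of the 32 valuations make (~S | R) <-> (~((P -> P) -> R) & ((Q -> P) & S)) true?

Initial set: {((~S | R) <-> (~((P -> P) -> R) & ((Q -> P) & S)))}.
((~S | R) <-> (~((P -> P) -> R) & ((Q -> P) & S))): β-rule — branch into (~S | R), (~((P -> P) -> R) & ((Q -> P) & S))  //  ~(~S | R), ~(~((P -> P) -> R) & ((Q -> P) & S)).
  branch 1 (add (~S | R), (~((P -> P) -> R) & ((Q -> P) & S))):
    (~((P -> P) -> R) & ((Q -> P) & S)): α-rule — add ~((P -> P) -> R), ((Q -> P) & S).
    ~((P -> P) -> R): α-rule — add (P -> P), ~R.
    ((Q -> P) & S): α-rule — add (Q -> P), S.
    (~S | R): β-rule — branch into ~S  //  R.
      branch 1.1 (add ~S):
        × closes — contains both S and ~S.
      branch 1.2 (add R):
        × closes — contains both R and ~R.
  branch 2 (add ~(~S | R), ~(~((P -> P) -> R) & ((Q -> P) & S))):
    ~(~S | R): α-rule — add ~~S, ~R.
    ~(~((P -> P) -> R) & ((Q -> P) & S)): β-rule — branch into ~~((P -> P) -> R)  //  ~((Q -> P) & S).
      branch 2.1 (add ~~((P -> P) -> R)):
        ~~((P -> P) -> R): β-rule — branch into ~(P -> P)  //  R.
          branch 2.1.1 (add ~(P -> P)):
            ~(P -> P): α-rule — add P, ~P.
            × closes — contains both P and ~P.
          branch 2.1.2 (add R):
            × closes — contains both R and ~R.
      branch 2.2 (add ~((Q -> P) & S)):
        ~((Q -> P) & S): β-rule — branch into ~(Q -> P)  //  ~S.
          branch 2.2.1 (add ~(Q -> P)):
            ~(Q -> P): α-rule — add Q, ~P.
            ○ open, literals {P=F, Q=T, R=F, S=T}.
          branch 2.2.2 (add ~S):
            × closes — contains both S and ~S.
5 branches closed, 1 open.
Each open branch fixes some atoms; the unmentioned ones are free. Counting distinct full assignments: branch {P=F, Q=T, R=F, S=T} (T) contributes 2 new. Total: 2.

2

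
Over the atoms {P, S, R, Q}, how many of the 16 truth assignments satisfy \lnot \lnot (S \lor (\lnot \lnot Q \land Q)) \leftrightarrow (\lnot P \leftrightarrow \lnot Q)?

Initial set: {(\lnot \lnot (S \lor (\lnot \lnot Q \land Q)) \leftrightarrow (\lnot P \leftrightarrow \lnot Q))}.
(\lnot \lnot (S \lor (\lnot \lnot Q \land Q)) \leftrightarrow (\lnot P \leftrightarrow \lnot Q)): β-rule — branch into \lnot \lnot (S \lor (\lnot \lnot Q \land Q)), (\lnot P \leftrightarrow \lnot Q)  //  \lnot \lnot \lnot (S \lor (\lnot \lnot Q \land Q)), \lnot (\lnot P \leftrightarrow \lnot Q).
  branch 1 (add \lnot \lnot (S \lor (\lnot \lnot Q \land Q)), (\lnot P \leftrightarrow \lnot Q)):
    \lnot \lnot (S \lor (\lnot \lnot Q \land Q)): drop double negation, giving (S \lor (\lnot \lnot Q \land Q)).
    (\lnot P \leftrightarrow \lnot Q): β-rule — branch into \lnot P, \lnot Q  //  \lnot \lnot P, \lnot \lnot Q.
      branch 1.1 (add \lnot P, \lnot Q):
        (S \lor (\lnot \lnot Q \land Q)): β-rule — branch into S  //  (\lnot \lnot Q \land Q).
          branch 1.1.1 (add S):
            ○ open, literals {P=0, Q=0, S=1}.
          branch 1.1.2 (add (\lnot \lnot Q \land Q)):
            (\lnot \lnot Q \land Q): α-rule — add \lnot \lnot Q, Q.
            × closes — contains both Q and \lnot Q.
      branch 1.2 (add \lnot \lnot P, \lnot \lnot Q):
        (S \lor (\lnot \lnot Q \land Q)): β-rule — branch into S  //  (\lnot \lnot Q \land Q).
          branch 1.2.1 (add S):
            ○ open, literals {P=1, Q=1, S=1}.
          branch 1.2.2 (add (\lnot \lnot Q \land Q)):
            (\lnot \lnot Q \land Q): α-rule — add \lnot \lnot Q, Q.
            \lnot \lnot Q: drop double negation, giving Q.
            ○ open, literals {P=1, Q=1}.
  branch 2 (add \lnot \lnot \lnot (S \lor (\lnot \lnot Q \land Q)), \lnot (\lnot P \leftrightarrow \lnot Q)):
    \lnot \lnot \lnot (S \lor (\lnot \lnot Q \land Q)): drop double negation, giving \lnot (S \lor (\lnot \lnot Q \land Q)).
    \lnot (S \lor (\lnot \lnot Q \land Q)): α-rule — add \lnot S, \lnot (\lnot \lnot Q \land Q).
    \lnot (\lnot P \leftrightarrow \lnot Q): β-rule — branch into \lnot P, \lnot \lnot Q  //  \lnot \lnot P, \lnot Q.
      branch 2.1 (add \lnot P, \lnot \lnot Q):
        \lnot (\lnot \lnot Q \land Q): β-rule — branch into \lnot \lnot \lnot Q  //  \lnot Q.
          branch 2.1.1 (add \lnot \lnot \lnot Q):
            \lnot \lnot \lnot Q: drop double negation, giving \lnot Q.
            × closes — contains both Q and \lnot Q.
          branch 2.1.2 (add \lnot Q):
            × closes — contains both Q and \lnot Q.
      branch 2.2 (add \lnot \lnot P, \lnot Q):
        \lnot (\lnot \lnot Q \land Q): β-rule — branch into \lnot \lnot \lnot Q  //  \lnot Q.
          branch 2.2.1 (add \lnot \lnot \lnot Q):
            \lnot \lnot \lnot Q: drop double negation, giving \lnot Q.
            ○ open, literals {P=1, Q=0, S=0}.
          branch 2.2.2 (add \lnot Q):
            ○ open, literals {P=1, Q=0, S=0}.
3 branches closed, 5 open.
Each open branch fixes some atoms; the unmentioned ones are free. Counting distinct full assignments: branch {P=0, Q=0, S=1} (R) contributes 2 new; branch {P=1, Q=1, S=1} (R) contributes 2 new; branch {P=1, Q=1} (S, R) contributes 2 new; branch {P=1, Q=0, S=0} (R) contributes 2 new; branch {P=1, Q=0, S=0} (R) contributes 0 new. Total: 8.

8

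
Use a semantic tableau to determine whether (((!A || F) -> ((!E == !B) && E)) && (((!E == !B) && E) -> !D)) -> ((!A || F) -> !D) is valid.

Valid

Assume the negation and expand:
Initial set: {F ((((!A || F) -> ((!E == !B) && E)) && (((!E == !B) && E) -> !D)) -> ((!A || F) -> !D))}.
F ((((!A || F) -> ((!E == !B) && E)) && (((!E == !B) && E) -> !D)) -> ((!A || F) -> !D)): α-rule — add T (((!A || F) -> ((!E == !B) && E)) && (((!E == !B) && E) -> !D)), F ((!A || F) -> !D).
T (((!A || F) -> ((!E == !B) && E)) && (((!E == !B) && E) -> !D)): α-rule — add T ((!A || F) -> ((!E == !B) && E)), T (((!E == !B) && E) -> !D).
F ((!A || F) -> !D): α-rule — add T (!A || F), F !D.
T ((!A || F) -> ((!E == !B) && E)): β-rule — branch into F (!A || F)  //  T ((!E == !B) && E).
  branch 1 (add F (!A || F)):
    F (!A || F): α-rule — add F !A, F F.
    T (((!E == !B) && E) -> !D): β-rule — branch into F ((!E == !B) && E)  //  T !D.
      branch 1.1 (add F ((!E == !B) && E)):
        T (!A || F): β-rule — branch into T !A  //  T F.
          branch 1.1.1 (add T !A):
            × closes — contains both A and !A.
          branch 1.1.2 (add T F):
            × closes — contains both F and !F.
      branch 1.2 (add T !D):
        × closes — contains both D and !D.
  branch 2 (add T ((!E == !B) && E)):
    T ((!E == !B) && E): α-rule — add T (!E == !B), T E.
    T (((!E == !B) && E) -> !D): β-rule — branch into F ((!E == !B) && E)  //  T !D.
      branch 2.1 (add F ((!E == !B) && E)):
        T (!A || F): β-rule — branch into T !A  //  T F.
          branch 2.1.1 (add T !A):
            T (!E == !B): β-rule — branch into T !E, T !B  //  F !E, F !B.
              branch 2.1.1.1 (add T !E, T !B):
                × closes — contains both E and !E.
              branch 2.1.1.2 (add F !E, F !B):
                F ((!E == !B) && E): β-rule — branch into F (!E == !B)  //  F E.
                  branch 2.1.1.2.1 (add F (!E == !B)):
                    F (!E == !B): β-rule — branch into T !E, F !B  //  F !E, T !B.
                      branch 2.1.1.2.1.1 (add T !E, F !B):
                        × closes — contains both E and !E.
                      branch 2.1.1.2.1.2 (add F !E, T !B):
                        × closes — contains both B and !B.
                  branch 2.1.1.2.2 (add F E):
                    × closes — contains both E and !E.
          branch 2.1.2 (add T F):
            T (!E == !B): β-rule — branch into T !E, T !B  //  F !E, F !B.
              branch 2.1.2.1 (add T !E, T !B):
                × closes — contains both E and !E.
              branch 2.1.2.2 (add F !E, F !B):
                F ((!E == !B) && E): β-rule — branch into F (!E == !B)  //  F E.
                  branch 2.1.2.2.1 (add F (!E == !B)):
                    F (!E == !B): β-rule — branch into T !E, F !B  //  F !E, T !B.
                      branch 2.1.2.2.1.1 (add T !E, F !B):
                        × closes — contains both E and !E.
                      branch 2.1.2.2.1.2 (add F !E, T !B):
                        × closes — contains both B and !B.
                  branch 2.1.2.2.2 (add F E):
                    × closes — contains both E and !E.
      branch 2.2 (add T !D):
        × closes — contains both D and !D.
All 12 branches close.
Every branch closed, so the negation is unsatisfiable and the formula is valid.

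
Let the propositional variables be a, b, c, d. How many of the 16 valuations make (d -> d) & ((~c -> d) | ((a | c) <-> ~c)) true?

14

Initial set: {((d -> d) & ((~c -> d) | ((a | c) <-> ~c)))}.
((d -> d) & ((~c -> d) | ((a | c) <-> ~c))): α-rule — add (d -> d), ((~c -> d) | ((a | c) <-> ~c)).
(d -> d): β-rule — branch into ~d  //  d.
  branch 1 (add ~d):
    ((~c -> d) | ((a | c) <-> ~c)): β-rule — branch into (~c -> d)  //  ((a | c) <-> ~c).
      branch 1.1 (add (~c -> d)):
        (~c -> d): β-rule — branch into ~~c  //  d.
          branch 1.1.1 (add ~~c):
            ○ open, literals {c=true, d=false}.
          branch 1.1.2 (add d):
            × closes — contains both d and ~d.
      branch 1.2 (add ((a | c) <-> ~c)):
        ((a | c) <-> ~c): β-rule — branch into (a | c), ~c  //  ~(a | c), ~~c.
          branch 1.2.1 (add (a | c), ~c):
            (a | c): β-rule — branch into a  //  c.
              branch 1.2.1.1 (add a):
                ○ open, literals {a=true, c=false, d=false}.
              branch 1.2.1.2 (add c):
                × closes — contains both c and ~c.
          branch 1.2.2 (add ~(a | c), ~~c):
            ~(a | c): α-rule — add ~a, ~c.
            × closes — contains both c and ~c.
  branch 2 (add d):
    ((~c -> d) | ((a | c) <-> ~c)): β-rule — branch into (~c -> d)  //  ((a | c) <-> ~c).
      branch 2.1 (add (~c -> d)):
        (~c -> d): β-rule — branch into ~~c  //  d.
          branch 2.1.1 (add ~~c):
            ○ open, literals {c=true, d=true}.
          branch 2.1.2 (add d):
            ○ open, literals {d=true}.
      branch 2.2 (add ((a | c) <-> ~c)):
        ((a | c) <-> ~c): β-rule — branch into (a | c), ~c  //  ~(a | c), ~~c.
          branch 2.2.1 (add (a | c), ~c):
            (a | c): β-rule — branch into a  //  c.
              branch 2.2.1.1 (add a):
                ○ open, literals {a=true, c=false, d=true}.
              branch 2.2.1.2 (add c):
                × closes — contains both c and ~c.
          branch 2.2.2 (add ~(a | c), ~~c):
            ~(a | c): α-rule — add ~a, ~c.
            × closes — contains both c and ~c.
5 branches closed, 5 open.
Each open branch fixes some atoms; the unmentioned ones are free. Counting distinct full assignments: branch {c=true, d=false} (a, b) contributes 4 new; branch {a=true, c=false, d=false} (b) contributes 2 new; branch {c=true, d=true} (a, b) contributes 4 new; branch {d=true} (a, b, c) contributes 4 new; branch {a=true, c=false, d=true} (b) contributes 0 new. Total: 14.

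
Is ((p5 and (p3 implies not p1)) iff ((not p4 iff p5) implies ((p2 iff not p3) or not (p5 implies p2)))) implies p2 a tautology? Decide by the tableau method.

Not valid

Assume the negation and expand:
Initial set: {not (((p5 and (p3 implies not p1)) iff ((not p4 iff p5) implies ((p2 iff not p3) or not (p5 implies p2)))) implies p2)}.
not (((p5 and (p3 implies not p1)) iff ((not p4 iff p5) implies ((p2 iff not p3) or not (p5 implies p2)))) implies p2): α-rule — add ((p5 and (p3 implies not p1)) iff ((not p4 iff p5) implies ((p2 iff not p3) or not (p5 implies p2)))), not p2.
((p5 and (p3 implies not p1)) iff ((not p4 iff p5) implies ((p2 iff not p3) or not (p5 implies p2)))): β-rule — branch into (p5 and (p3 implies not p1)), ((not p4 iff p5) implies ((p2 iff not p3) or not (p5 implies p2)))  //  not (p5 and (p3 implies not p1)), not ((not p4 iff p5) implies ((p2 iff not p3) or not (p5 implies p2))).
  branch 1 (add (p5 and (p3 implies not p1)), ((not p4 iff p5) implies ((p2 iff not p3) or not (p5 implies p2)))):
    (p5 and (p3 implies not p1)): α-rule — add p5, (p3 implies not p1).
    ((not p4 iff p5) implies ((p2 iff not p3) or not (p5 implies p2))): β-rule — branch into not (not p4 iff p5)  //  ((p2 iff not p3) or not (p5 implies p2)).
      branch 1.1 (add not (not p4 iff p5)):
        (p3 implies not p1): β-rule — branch into not p3  //  not p1.
          branch 1.1.1 (add not p3):
            not (not p4 iff p5): β-rule — branch into not p4, not p5  //  not not p4, p5.
              branch 1.1.1.1 (add not p4, not p5):
                × closes — contains both p5 and not p5.
              branch 1.1.1.2 (add not not p4, p5):
                ○ open, literals {p2=F, p3=F, p4=T, p5=T}.
          branch 1.1.2 (add not p1):
            not (not p4 iff p5): β-rule — branch into not p4, not p5  //  not not p4, p5.
              branch 1.1.2.1 (add not p4, not p5):
                × closes — contains both p5 and not p5.
              branch 1.1.2.2 (add not not p4, p5):
                ○ open, literals {p1=F, p2=F, p4=T, p5=T}.
      branch 1.2 (add ((p2 iff not p3) or not (p5 implies p2))):
        (p3 implies not p1): β-rule — branch into not p3  //  not p1.
          branch 1.2.1 (add not p3):
            ((p2 iff not p3) or not (p5 implies p2)): β-rule — branch into (p2 iff not p3)  //  not (p5 implies p2).
              branch 1.2.1.1 (add (p2 iff not p3)):
                (p2 iff not p3): β-rule — branch into p2, not p3  //  not p2, not not p3.
                  branch 1.2.1.1.1 (add p2, not p3):
                    × closes — contains both p2 and not p2.
                  branch 1.2.1.1.2 (add not p2, not not p3):
                    × closes — contains both p3 and not p3.
              branch 1.2.1.2 (add not (p5 implies p2)):
                not (p5 implies p2): α-rule — add p5, not p2.
                ○ open, literals {p2=F, p3=F, p5=T}.
          branch 1.2.2 (add not p1):
            ((p2 iff not p3) or not (p5 implies p2)): β-rule — branch into (p2 iff not p3)  //  not (p5 implies p2).
              branch 1.2.2.1 (add (p2 iff not p3)):
                (p2 iff not p3): β-rule — branch into p2, not p3  //  not p2, not not p3.
                  branch 1.2.2.1.1 (add p2, not p3):
                    × closes — contains both p2 and not p2.
                  branch 1.2.2.1.2 (add not p2, not not p3):
                    ○ open, literals {p1=F, p2=F, p3=T, p5=T}.
              branch 1.2.2.2 (add not (p5 implies p2)):
                not (p5 implies p2): α-rule — add p5, not p2.
                ○ open, literals {p1=F, p2=F, p5=T}.
  branch 2 (add not (p5 and (p3 implies not p1)), not ((not p4 iff p5) implies ((p2 iff not p3) or not (p5 implies p2)))):
    not ((not p4 iff p5) implies ((p2 iff not p3) or not (p5 implies p2))): α-rule — add (not p4 iff p5), not ((p2 iff not p3) or not (p5 implies p2)).
    not ((p2 iff not p3) or not (p5 implies p2)): α-rule — add not (p2 iff not p3), not not (p5 implies p2).
    not (p5 and (p3 implies not p1)): β-rule — branch into not p5  //  not (p3 implies not p1).
      branch 2.1 (add not p5):
        (not p4 iff p5): β-rule — branch into not p4, p5  //  not not p4, not p5.
          branch 2.1.1 (add not p4, p5):
            × closes — contains both p5 and not p5.
          branch 2.1.2 (add not not p4, not p5):
            not (p2 iff not p3): β-rule — branch into p2, not not p3  //  not p2, not p3.
              branch 2.1.2.1 (add p2, not not p3):
                × closes — contains both p2 and not p2.
              branch 2.1.2.2 (add not p2, not p3):
                not not (p5 implies p2): β-rule — branch into not p5  //  p2.
                  branch 2.1.2.2.1 (add not p5):
                    ○ open, literals {p2=F, p3=F, p4=T, p5=F}.
                  branch 2.1.2.2.2 (add p2):
                    × closes — contains both p2 and not p2.
      branch 2.2 (add not (p3 implies not p1)):
        not (p3 implies not p1): α-rule — add p3, not not p1.
        (not p4 iff p5): β-rule — branch into not p4, p5  //  not not p4, not p5.
          branch 2.2.1 (add not p4, p5):
            not (p2 iff not p3): β-rule — branch into p2, not not p3  //  not p2, not p3.
              branch 2.2.1.1 (add p2, not not p3):
                × closes — contains both p2 and not p2.
              branch 2.2.1.2 (add not p2, not p3):
                × closes — contains both p3 and not p3.
          branch 2.2.2 (add not not p4, not p5):
            not (p2 iff not p3): β-rule — branch into p2, not not p3  //  not p2, not p3.
              branch 2.2.2.1 (add p2, not not p3):
                × closes — contains both p2 and not p2.
              branch 2.2.2.2 (add not p2, not p3):
                × closes — contains both p3 and not p3.
12 branches closed, 6 open.
An open branch gives a countermodel: p2=F, p3=F, p4=T, p5=T (unmentioned atoms arbitrary); under it the original formula is false.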